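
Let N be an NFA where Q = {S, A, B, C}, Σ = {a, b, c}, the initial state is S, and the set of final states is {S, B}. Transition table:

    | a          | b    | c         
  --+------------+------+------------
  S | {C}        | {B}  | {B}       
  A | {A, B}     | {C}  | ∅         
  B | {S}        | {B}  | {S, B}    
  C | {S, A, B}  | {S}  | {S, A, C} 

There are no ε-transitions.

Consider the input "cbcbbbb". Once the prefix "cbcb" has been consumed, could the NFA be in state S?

No

Start in {S}.
Read 'c': S→{B}; now {B}.
Read 'b': B→{B}; now {B}.
Read 'c': B→{S, B}; now {S, B}.
Read 'b': S→{B}, B→{B}; now {B}.
State S is not in {B}.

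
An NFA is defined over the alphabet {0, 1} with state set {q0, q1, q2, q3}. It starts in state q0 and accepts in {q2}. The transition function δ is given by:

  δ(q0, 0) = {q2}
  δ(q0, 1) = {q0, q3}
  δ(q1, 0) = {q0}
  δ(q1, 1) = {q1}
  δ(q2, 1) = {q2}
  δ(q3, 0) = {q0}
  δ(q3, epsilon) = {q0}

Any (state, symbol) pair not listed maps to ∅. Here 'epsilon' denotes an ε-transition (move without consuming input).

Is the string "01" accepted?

Yes

Start in {q0}.
Read '0': {q0} → {q2}.
Read '1': {q2} → {q2}.
The final set {q2} contains the accepting state q2.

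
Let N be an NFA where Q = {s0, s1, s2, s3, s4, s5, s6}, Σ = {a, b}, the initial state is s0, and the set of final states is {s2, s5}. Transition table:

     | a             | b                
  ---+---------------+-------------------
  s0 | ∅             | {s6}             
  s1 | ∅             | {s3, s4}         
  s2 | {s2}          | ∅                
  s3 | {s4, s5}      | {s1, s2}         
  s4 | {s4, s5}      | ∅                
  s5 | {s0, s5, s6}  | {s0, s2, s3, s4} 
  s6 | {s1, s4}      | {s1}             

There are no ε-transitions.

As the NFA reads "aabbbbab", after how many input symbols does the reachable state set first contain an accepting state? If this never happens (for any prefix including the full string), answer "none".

Start in {s0}.
Read 'a': {s0} → ∅.
The set is empty and remains empty for the remaining 7 symbols.
No reachable set along the way intersects F.

none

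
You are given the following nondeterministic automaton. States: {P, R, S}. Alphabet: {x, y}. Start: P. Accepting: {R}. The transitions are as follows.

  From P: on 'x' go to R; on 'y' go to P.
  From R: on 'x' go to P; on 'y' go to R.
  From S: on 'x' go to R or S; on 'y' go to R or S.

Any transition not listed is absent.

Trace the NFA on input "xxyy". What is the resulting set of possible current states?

Start in {P}.
Read 'x': {P} → {R}.
Read 'x': {R} → {P}.
Read 'y': {P} → {P}.
Read 'y': {P} → {P}.

{P}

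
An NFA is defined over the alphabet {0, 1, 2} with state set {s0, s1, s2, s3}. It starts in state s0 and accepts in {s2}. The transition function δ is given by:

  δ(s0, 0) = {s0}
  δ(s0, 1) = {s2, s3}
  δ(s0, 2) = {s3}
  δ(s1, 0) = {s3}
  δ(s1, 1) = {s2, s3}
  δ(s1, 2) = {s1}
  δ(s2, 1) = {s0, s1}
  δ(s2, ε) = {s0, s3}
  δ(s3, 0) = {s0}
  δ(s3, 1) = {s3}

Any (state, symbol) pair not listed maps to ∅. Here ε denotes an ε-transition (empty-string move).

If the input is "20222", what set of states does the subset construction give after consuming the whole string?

∅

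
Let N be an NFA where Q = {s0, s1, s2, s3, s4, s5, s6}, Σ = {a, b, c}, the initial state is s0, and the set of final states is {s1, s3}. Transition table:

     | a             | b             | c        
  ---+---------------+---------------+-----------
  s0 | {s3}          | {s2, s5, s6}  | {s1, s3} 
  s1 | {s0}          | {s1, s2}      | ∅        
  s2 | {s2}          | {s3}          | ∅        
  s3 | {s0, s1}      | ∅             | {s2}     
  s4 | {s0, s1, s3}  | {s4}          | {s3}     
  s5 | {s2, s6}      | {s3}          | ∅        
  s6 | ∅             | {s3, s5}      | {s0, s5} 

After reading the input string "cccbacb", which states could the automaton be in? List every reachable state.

Start in {s0}.
Read 'c': {s0} → {s1, s3}.
Read 'c': {s1, s3} → {s2}.
Read 'c': {s2} → ∅.
The set is empty and remains empty for the remaining 4 symbols.

∅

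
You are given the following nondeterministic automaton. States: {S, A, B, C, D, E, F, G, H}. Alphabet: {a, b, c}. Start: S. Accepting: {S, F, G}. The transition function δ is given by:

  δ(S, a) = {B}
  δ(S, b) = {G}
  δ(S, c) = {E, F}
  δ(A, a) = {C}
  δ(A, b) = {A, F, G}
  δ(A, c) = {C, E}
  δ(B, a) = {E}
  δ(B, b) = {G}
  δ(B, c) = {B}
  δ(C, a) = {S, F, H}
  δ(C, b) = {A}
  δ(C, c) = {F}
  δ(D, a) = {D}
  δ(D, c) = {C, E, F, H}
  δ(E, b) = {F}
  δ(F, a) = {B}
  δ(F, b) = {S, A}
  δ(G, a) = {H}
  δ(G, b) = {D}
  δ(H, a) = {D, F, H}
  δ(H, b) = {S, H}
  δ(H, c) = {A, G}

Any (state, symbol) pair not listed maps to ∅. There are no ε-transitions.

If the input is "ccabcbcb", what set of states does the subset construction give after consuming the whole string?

∅

Start in {S}.
Read 'c': S→{E, F}; now {E, F}.
Read 'c': E→∅, F→∅; now ∅.
The set is empty and remains empty for the remaining 6 symbols.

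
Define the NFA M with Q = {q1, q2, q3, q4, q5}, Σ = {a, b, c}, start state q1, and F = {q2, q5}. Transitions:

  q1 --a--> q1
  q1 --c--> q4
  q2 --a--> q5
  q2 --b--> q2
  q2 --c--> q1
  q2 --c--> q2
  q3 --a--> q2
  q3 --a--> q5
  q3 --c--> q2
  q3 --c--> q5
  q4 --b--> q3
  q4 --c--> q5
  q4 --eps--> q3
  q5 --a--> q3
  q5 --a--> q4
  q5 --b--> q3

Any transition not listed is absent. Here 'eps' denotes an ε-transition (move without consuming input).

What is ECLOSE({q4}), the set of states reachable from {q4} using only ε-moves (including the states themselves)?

Begin with {q4}.
ε-move q4 → q3; add q3.

{q3, q4}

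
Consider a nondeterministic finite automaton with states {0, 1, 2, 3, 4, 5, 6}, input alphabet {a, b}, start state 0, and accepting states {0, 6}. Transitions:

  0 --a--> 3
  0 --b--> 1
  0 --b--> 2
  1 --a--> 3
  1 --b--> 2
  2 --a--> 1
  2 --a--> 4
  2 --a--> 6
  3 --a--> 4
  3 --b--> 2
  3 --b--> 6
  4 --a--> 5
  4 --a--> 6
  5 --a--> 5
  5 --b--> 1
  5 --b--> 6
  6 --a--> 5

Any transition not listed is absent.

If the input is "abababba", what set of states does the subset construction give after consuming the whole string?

Start in {0}.
Read 'a': 0→{3}; now {3}.
Read 'b': 3→{2, 6}; now {2, 6}.
Read 'a': 2→{1, 4, 6}, 6→{5}; now {1, 4, 5, 6}.
Read 'b': 1→{2}, 4→∅, 5→{1, 6}, 6→∅; now {1, 2, 6}.
Read 'a': 1→{3}, 2→{1, 4, 6}, 6→{5}; now {1, 3, 4, 5, 6}.
Read 'b': 1→{2}, 3→{2, 6}, 4→∅, 5→{1, 6}, 6→∅; now {1, 2, 6}.
Read 'b': 1→{2}, 2→∅, 6→∅; now {2}.
Read 'a': 2→{1, 4, 6}; now {1, 4, 6}.

{1, 4, 6}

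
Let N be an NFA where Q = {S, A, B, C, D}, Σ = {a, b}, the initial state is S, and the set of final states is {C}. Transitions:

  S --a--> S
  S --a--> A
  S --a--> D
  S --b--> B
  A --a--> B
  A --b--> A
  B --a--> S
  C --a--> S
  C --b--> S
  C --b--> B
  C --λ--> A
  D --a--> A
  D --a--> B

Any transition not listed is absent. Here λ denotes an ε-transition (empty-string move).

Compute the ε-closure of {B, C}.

{A, B, C}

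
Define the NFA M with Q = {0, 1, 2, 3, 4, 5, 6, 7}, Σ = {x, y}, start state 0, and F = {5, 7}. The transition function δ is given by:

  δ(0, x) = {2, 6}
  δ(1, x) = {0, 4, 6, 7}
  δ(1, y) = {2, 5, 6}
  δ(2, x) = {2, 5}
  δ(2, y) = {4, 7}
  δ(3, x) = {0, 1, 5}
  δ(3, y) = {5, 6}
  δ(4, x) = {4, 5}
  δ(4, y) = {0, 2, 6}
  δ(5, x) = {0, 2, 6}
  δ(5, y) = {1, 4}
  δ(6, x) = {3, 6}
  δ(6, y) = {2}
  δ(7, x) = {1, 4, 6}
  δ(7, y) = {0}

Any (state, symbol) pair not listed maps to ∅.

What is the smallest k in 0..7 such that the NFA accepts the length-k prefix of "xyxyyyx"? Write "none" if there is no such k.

2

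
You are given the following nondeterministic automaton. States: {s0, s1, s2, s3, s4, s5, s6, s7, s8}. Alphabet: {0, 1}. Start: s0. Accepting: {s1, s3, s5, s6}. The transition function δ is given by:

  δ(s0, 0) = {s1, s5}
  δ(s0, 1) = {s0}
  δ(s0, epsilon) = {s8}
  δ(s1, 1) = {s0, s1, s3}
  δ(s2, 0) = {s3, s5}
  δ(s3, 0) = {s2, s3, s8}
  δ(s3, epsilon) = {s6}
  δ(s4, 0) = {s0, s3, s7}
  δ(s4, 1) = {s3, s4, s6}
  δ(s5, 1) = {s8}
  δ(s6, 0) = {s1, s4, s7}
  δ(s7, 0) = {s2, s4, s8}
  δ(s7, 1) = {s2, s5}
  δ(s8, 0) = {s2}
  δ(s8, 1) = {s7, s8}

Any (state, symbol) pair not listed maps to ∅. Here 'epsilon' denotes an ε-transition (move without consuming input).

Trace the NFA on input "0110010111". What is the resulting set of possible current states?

Start: ε-closure({s0}) = {s0, s8}.
Read '0': {s0, s8} → {s1, s2, s5}.
Read '1': {s1, s2, s5} → {s0, s1, s3, s6, s8}.
Read '1': {s0, s1, s3, s6, s8} → {s0, s1, s3, s6, s7, s8}.
Read '0': {s0, s1, s3, s6, s7, s8} → {s1, s2, s3, s4, s5, s6, s7, s8}.
Read '0': {s1, s2, s3, s4, s5, s6, s7, s8} → {s0, s1, s2, s3, s4, s5, s6, s7, s8}.
Read '1': {s0, s1, s2, s3, s4, s5, s6, s7, s8} → {s0, s1, s2, s3, s4, s5, s6, s7, s8}.
Read '0': {s0, s1, s2, s3, s4, s5, s6, s7, s8} → {s0, s1, s2, s3, s4, s5, s6, s7, s8}.
Read '1': {s0, s1, s2, s3, s4, s5, s6, s7, s8} → {s0, s1, s2, s3, s4, s5, s6, s7, s8}.
Read '1': {s0, s1, s2, s3, s4, s5, s6, s7, s8} → {s0, s1, s2, s3, s4, s5, s6, s7, s8}.
Read '1': {s0, s1, s2, s3, s4, s5, s6, s7, s8} → {s0, s1, s2, s3, s4, s5, s6, s7, s8}.

{s0, s1, s2, s3, s4, s5, s6, s7, s8}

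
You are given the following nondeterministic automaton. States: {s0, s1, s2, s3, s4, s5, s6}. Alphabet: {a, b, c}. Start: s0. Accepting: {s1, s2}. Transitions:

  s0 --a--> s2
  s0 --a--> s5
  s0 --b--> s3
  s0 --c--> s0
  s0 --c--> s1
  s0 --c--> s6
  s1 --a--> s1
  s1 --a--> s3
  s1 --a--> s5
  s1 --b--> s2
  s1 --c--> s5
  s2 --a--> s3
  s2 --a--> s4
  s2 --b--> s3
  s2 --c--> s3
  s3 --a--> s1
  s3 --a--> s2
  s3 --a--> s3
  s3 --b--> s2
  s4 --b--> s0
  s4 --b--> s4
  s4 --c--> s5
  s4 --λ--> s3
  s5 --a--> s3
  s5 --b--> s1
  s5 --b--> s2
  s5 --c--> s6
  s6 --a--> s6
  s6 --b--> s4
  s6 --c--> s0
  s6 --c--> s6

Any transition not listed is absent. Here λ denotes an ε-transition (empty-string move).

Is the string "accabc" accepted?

No

Start in {s0}.
Read 'a': s0→{s2, s5}; now {s2, s5}.
Read 'c': s2→{s3}, s5→{s6}; now {s3, s6}.
Read 'c': s3→∅, s6→{s0, s6}; now {s0, s6}.
Read 'a': s0→{s2, s5}, s6→{s6}; now {s2, s5, s6}.
Read 'b': s2→{s3}, s5→{s1, s2}, s6→{s4}; now {s1, s2, s3, s4}.
Read 'c': s1→{s5}, s2→{s3}, s3→∅, s4→{s5}; now {s3, s5}.
The final set {s3, s5} contains no accepting state.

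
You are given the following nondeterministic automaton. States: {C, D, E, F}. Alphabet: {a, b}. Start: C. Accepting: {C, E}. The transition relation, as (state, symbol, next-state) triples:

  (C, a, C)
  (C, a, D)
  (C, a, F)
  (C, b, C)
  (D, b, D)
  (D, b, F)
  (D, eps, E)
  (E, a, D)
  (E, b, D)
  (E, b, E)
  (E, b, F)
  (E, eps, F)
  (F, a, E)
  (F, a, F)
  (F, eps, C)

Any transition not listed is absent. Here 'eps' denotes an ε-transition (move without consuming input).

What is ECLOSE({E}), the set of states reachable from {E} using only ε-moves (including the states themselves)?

Begin with {E}.
ε-move E → F; add F.
ε-move F → C; add C.

{C, E, F}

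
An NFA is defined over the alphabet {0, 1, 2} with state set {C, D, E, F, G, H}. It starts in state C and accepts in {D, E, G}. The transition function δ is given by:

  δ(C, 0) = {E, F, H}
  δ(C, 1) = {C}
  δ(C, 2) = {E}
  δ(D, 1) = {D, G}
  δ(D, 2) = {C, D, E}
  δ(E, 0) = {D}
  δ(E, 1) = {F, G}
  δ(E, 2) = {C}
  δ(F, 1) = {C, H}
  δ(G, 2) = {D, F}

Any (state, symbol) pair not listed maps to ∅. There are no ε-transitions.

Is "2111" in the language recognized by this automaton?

Start in {C}.
Read '2': C→{E}; now {E}.
Read '1': E→{F, G}; now {F, G}.
Read '1': F→{C, H}, G→∅; now {C, H}.
Read '1': C→{C}, H→∅; now {C}.
The final set {C} contains no accepting state.

No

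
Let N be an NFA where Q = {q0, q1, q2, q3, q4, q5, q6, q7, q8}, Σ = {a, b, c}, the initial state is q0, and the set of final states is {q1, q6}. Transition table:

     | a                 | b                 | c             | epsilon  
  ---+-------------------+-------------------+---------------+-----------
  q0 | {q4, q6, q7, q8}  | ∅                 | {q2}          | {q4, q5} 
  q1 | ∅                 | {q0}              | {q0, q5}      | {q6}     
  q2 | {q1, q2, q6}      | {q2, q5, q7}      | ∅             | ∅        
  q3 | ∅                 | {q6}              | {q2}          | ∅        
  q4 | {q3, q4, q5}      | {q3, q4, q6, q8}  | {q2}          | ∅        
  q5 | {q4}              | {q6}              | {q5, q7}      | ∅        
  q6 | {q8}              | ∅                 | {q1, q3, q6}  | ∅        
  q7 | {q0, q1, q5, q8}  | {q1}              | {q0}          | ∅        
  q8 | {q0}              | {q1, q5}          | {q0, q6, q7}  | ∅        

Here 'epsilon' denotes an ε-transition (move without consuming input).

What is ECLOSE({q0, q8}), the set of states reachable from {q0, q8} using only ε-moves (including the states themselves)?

{q0, q4, q5, q8}

Begin with {q0, q8}.
ε-move q0 → q4; add q4.
ε-move q0 → q5; add q5.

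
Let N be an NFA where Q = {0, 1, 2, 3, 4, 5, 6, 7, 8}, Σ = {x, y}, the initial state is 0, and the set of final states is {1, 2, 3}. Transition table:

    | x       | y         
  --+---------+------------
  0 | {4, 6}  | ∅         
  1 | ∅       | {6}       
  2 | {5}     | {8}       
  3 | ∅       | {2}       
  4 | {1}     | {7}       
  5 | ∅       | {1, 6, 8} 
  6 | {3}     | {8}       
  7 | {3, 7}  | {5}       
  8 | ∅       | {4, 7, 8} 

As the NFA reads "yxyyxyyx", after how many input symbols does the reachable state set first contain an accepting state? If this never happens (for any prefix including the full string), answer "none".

none

Start in {0}.
Read 'y': 0→∅; now ∅.
The set is empty and remains empty for the remaining 7 symbols.
No reachable set along the way intersects F.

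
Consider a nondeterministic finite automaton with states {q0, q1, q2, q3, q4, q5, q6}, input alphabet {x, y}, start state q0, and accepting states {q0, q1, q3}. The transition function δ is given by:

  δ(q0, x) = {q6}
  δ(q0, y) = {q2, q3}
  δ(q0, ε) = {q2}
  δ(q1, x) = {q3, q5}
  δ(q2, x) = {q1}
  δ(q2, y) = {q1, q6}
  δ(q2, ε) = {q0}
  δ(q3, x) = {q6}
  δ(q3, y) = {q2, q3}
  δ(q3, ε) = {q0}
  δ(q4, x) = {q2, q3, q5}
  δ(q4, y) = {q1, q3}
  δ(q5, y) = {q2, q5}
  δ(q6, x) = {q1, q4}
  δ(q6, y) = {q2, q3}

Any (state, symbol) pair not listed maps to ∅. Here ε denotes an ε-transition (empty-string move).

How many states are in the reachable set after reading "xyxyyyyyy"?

5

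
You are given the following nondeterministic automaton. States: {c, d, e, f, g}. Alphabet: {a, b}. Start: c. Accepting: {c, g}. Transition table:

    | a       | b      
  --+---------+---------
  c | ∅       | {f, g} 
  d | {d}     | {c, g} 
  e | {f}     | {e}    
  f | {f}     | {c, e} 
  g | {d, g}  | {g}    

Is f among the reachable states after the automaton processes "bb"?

No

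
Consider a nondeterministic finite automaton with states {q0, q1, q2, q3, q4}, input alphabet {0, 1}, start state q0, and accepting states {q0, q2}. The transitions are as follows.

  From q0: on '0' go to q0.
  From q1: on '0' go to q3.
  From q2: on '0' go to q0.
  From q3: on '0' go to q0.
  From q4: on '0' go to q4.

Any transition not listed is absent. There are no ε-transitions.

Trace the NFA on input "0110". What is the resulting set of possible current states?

Start in {q0}.
Read '0': {q0} → {q0}.
Read '1': {q0} → ∅.
The set is empty and remains empty for the remaining 2 symbols.

∅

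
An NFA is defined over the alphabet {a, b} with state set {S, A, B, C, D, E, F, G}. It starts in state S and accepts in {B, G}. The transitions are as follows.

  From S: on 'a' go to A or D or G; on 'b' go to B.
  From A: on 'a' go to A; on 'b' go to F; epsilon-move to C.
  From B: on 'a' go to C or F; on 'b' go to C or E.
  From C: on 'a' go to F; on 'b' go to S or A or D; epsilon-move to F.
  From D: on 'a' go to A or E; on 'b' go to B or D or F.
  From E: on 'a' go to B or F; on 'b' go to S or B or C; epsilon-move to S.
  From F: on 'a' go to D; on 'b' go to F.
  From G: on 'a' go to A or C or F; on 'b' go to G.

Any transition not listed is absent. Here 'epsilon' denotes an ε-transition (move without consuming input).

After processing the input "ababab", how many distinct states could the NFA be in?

Start in {S}.
Read 'a': {S} → {A, C, D, F, G}.
Read 'b': {A, C, D, F, G} → {S, A, B, C, D, F, G}.
Read 'a': {S, A, B, C, D, F, G} → {S, A, C, D, E, F, G}.
Read 'b': {S, A, C, D, E, F, G} → {S, A, B, C, D, F, G}.
Read 'a': {S, A, B, C, D, F, G} → {S, A, C, D, E, F, G}.
Read 'b': {S, A, C, D, E, F, G} → {S, A, B, C, D, F, G}.
That set has 7 states.

7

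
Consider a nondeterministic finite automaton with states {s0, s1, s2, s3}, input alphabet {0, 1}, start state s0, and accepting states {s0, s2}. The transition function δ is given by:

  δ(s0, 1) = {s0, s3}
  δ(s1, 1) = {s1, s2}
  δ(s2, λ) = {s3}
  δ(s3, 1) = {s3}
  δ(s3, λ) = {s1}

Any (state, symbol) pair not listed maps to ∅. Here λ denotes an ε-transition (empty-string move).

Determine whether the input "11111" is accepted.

Yes

Start in {s0}.
Read '1': s0→{s0, s3}; union {s0, s3}; ε-closure = {s0, s1, s3}.
Read '1': s0→{s0, s3}, s1→{s1, s2}, s3→{s3}; now {s0, s1, s2, s3}.
Read '1': s0→{s0, s3}, s1→{s1, s2}, s2→∅, s3→{s3}; now {s0, s1, s2, s3}.
Read '1': s0→{s0, s3}, s1→{s1, s2}, s2→∅, s3→{s3}; now {s0, s1, s2, s3}.
Read '1': s0→{s0, s3}, s1→{s1, s2}, s2→∅, s3→{s3}; now {s0, s1, s2, s3}.
The final set {s0, s1, s2, s3} contains the accepting states s0, s2.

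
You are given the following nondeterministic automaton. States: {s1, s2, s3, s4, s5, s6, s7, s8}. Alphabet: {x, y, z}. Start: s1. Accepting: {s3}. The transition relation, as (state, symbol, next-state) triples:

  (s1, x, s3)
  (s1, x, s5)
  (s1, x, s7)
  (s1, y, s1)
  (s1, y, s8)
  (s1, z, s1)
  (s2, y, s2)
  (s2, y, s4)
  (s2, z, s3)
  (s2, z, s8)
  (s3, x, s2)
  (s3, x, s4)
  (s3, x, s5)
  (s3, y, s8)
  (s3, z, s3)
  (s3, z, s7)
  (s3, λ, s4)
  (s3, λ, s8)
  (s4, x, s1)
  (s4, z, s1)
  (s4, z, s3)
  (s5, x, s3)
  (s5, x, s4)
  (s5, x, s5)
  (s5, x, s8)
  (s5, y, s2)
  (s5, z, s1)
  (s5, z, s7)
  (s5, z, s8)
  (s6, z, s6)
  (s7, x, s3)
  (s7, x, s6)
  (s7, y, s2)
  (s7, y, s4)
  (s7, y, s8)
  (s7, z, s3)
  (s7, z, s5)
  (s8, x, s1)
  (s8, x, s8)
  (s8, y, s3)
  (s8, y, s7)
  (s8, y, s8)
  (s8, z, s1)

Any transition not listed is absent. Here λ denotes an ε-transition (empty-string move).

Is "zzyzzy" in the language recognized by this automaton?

No

Start in {s1}.
Read 'z': {s1} → {s1}.
Read 'z': {s1} → {s1}.
Read 'y': {s1} → {s1, s8}.
Read 'z': {s1, s8} → {s1}.
Read 'z': {s1} → {s1}.
Read 'y': {s1} → {s1, s8}.
The final set {s1, s8} contains no accepting state.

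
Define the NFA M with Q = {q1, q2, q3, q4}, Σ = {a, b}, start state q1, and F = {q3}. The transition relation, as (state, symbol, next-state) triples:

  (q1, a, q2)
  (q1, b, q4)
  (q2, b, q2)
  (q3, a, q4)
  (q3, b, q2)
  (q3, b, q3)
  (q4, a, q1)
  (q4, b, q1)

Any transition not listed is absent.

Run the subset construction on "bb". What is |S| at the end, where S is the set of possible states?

Start in {q1}.
Read 'b': {q1} → {q4}.
Read 'b': {q4} → {q1}.
That set has 1 state.

1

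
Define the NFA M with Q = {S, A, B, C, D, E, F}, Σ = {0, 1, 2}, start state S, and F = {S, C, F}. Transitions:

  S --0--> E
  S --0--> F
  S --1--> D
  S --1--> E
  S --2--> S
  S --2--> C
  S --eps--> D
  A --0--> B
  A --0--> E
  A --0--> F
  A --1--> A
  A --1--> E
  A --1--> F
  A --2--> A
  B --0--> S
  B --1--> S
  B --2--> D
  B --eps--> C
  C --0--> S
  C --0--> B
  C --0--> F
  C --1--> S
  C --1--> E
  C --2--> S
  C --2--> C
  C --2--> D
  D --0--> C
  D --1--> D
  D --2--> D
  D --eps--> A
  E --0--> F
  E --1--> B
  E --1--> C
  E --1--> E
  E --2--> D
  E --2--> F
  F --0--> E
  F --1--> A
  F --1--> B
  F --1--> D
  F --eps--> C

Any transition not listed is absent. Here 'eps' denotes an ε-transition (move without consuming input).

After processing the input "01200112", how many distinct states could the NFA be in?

5

Start: ε-closure({S}) = {S, A, D}.
Read '0': {S, A, D} → {B, C, E, F}.
Read '1': {B, C, E, F} → {S, A, B, C, D, E}.
Read '2': {S, A, B, C, D, E} → {S, A, C, D, F}.
Read '0': {S, A, C, D, F} → {S, A, B, C, D, E, F}.
Read '0': {S, A, B, C, D, E, F} → {S, A, B, C, D, E, F}.
Read '1': {S, A, B, C, D, E, F} → {S, A, B, C, D, E, F}.
Read '1': {S, A, B, C, D, E, F} → {S, A, B, C, D, E, F}.
Read '2': {S, A, B, C, D, E, F} → {S, A, C, D, F}.
That set has 5 states.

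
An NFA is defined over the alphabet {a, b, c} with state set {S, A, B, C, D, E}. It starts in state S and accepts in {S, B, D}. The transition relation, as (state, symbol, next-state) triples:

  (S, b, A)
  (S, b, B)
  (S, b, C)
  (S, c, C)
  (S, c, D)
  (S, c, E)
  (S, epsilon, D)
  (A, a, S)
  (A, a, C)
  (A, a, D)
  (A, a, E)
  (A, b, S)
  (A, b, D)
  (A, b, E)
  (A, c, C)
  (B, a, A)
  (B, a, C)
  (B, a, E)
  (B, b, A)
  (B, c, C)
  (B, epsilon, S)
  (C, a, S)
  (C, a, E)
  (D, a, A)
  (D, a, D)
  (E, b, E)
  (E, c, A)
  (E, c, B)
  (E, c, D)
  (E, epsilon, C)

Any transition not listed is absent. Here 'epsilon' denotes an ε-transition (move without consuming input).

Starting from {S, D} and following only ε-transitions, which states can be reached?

{S, D}

Begin with {S, D}.
No ε-moves leave this set, so the closure equals the set itself.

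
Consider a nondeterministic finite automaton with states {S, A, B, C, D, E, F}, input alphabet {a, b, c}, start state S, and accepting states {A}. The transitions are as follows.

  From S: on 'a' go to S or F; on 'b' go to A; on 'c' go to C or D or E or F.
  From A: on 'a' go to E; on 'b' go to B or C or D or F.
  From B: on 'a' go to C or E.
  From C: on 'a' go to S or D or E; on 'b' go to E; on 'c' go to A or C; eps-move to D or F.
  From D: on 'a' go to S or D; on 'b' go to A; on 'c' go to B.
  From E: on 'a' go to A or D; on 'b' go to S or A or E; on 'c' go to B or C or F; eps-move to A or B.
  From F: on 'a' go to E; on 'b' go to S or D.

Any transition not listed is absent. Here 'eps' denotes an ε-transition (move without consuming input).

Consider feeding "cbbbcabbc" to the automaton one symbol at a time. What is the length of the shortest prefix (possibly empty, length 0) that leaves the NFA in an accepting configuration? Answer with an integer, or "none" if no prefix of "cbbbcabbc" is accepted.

1

Start in {S}.
Read 'c': {S} → {A, B, C, D, E, F}.
None of the earlier sets intersect F, but {A, B, C, D, E, F} does.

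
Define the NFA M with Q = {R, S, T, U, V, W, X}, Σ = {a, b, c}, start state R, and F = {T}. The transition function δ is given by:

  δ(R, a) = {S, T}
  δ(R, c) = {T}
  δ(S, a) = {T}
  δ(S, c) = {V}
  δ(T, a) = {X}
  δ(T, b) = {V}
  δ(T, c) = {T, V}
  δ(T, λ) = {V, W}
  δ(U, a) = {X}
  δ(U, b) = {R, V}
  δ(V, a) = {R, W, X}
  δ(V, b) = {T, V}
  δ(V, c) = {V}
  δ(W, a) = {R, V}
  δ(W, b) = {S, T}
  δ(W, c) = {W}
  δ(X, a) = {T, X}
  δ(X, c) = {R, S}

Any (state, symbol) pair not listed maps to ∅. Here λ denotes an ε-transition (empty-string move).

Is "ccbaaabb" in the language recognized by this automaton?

Yes

Start in {R}.
Read 'c': {R} → {T, V, W}.
Read 'c': {T, V, W} → {T, V, W}.
Read 'b': {T, V, W} → {S, T, V, W}.
Read 'a': {S, T, V, W} → {R, T, V, W, X}.
Read 'a': {R, T, V, W, X} → {R, S, T, V, W, X}.
Read 'a': {R, S, T, V, W, X} → {R, S, T, V, W, X}.
Read 'b': {R, S, T, V, W, X} → {S, T, V, W}.
Read 'b': {S, T, V, W} → {S, T, V, W}.
The final set {S, T, V, W} contains the accepting state T.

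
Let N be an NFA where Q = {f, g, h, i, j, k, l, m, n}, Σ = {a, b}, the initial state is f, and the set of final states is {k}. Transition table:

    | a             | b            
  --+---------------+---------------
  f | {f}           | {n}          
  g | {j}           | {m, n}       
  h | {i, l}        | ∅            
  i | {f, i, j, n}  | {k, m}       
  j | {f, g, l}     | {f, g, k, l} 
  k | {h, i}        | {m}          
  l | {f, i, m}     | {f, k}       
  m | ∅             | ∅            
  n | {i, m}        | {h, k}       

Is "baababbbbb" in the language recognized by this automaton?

Start in {f}.
Read 'b': {f} → {n}.
Read 'a': {n} → {i, m}.
Read 'a': {i, m} → {f, i, j, n}.
Read 'b': {f, i, j, n} → {f, g, h, k, l, m, n}.
Read 'a': {f, g, h, k, l, m, n} → {f, h, i, j, l, m}.
Read 'b': {f, h, i, j, l, m} → {f, g, k, l, m, n}.
Read 'b': {f, g, k, l, m, n} → {f, h, k, m, n}.
Read 'b': {f, h, k, m, n} → {h, k, m, n}.
Read 'b': {h, k, m, n} → {h, k, m}.
Read 'b': {h, k, m} → {m}.
The final set {m} contains no accepting state.

No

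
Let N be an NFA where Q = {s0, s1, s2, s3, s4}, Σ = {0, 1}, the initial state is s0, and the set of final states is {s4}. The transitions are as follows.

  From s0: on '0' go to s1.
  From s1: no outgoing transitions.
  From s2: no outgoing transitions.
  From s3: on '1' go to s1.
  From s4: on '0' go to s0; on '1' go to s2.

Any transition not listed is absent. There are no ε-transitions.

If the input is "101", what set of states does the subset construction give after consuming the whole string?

∅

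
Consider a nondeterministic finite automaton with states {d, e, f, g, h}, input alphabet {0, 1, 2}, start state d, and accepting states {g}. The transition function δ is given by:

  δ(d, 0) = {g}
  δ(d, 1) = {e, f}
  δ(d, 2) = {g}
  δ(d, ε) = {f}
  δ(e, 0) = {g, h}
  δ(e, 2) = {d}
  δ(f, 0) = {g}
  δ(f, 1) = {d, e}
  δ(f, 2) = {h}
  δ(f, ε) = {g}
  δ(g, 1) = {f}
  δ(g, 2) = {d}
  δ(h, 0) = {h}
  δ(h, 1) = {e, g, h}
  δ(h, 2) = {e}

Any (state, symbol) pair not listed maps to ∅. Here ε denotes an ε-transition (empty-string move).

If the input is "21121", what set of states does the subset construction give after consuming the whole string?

{d, e, f, g, h}

Start: ε-closure({d}) = {d, f, g}.
Read '2': d→{g}, f→{h}, g→{d}; union {d, g, h}; ε-closure = {d, f, g, h}.
Read '1': d→{e, f}, f→{d, e}, g→{f}, h→{e, g, h}; now {d, e, f, g, h}.
Read '1': d→{e, f}, e→∅, f→{d, e}, g→{f}, h→{e, g, h}; now {d, e, f, g, h}.
Read '2': d→{g}, e→{d}, f→{h}, g→{d}, h→{e}; union {d, e, g, h}; ε-closure = {d, e, f, g, h}.
Read '1': d→{e, f}, e→∅, f→{d, e}, g→{f}, h→{e, g, h}; now {d, e, f, g, h}.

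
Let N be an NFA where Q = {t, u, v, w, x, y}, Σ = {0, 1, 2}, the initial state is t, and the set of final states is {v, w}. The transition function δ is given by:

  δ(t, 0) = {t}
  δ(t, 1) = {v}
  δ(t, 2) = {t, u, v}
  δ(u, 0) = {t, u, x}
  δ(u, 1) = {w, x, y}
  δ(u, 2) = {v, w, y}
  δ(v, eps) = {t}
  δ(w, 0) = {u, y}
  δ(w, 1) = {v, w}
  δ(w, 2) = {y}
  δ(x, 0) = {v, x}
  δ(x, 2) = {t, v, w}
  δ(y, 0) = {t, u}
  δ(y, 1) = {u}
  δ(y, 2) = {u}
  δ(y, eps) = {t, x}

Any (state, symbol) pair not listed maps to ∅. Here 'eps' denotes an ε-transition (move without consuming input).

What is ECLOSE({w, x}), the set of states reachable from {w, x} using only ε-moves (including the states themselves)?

{w, x}

Begin with {w, x}.
No ε-moves leave this set, so the closure equals the set itself.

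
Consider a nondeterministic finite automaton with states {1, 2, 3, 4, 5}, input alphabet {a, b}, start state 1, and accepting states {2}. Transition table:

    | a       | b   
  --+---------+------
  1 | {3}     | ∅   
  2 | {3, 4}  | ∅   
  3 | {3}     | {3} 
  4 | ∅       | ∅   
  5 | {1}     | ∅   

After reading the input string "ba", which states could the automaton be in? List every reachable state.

∅

Start in {1}.
Read 'b': 1→∅; now ∅.
The set is empty and remains empty for the remaining 1 symbol.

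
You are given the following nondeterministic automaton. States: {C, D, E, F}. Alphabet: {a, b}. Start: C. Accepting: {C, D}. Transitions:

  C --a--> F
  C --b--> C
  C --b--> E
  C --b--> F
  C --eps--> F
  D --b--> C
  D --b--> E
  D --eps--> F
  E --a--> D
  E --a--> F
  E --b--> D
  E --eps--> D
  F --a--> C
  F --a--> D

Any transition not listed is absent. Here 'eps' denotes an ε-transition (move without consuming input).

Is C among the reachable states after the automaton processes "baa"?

Yes

Start: ε-closure({C}) = {C, F}.
Read 'b': C→{C, E, F}, F→∅; union {C, E, F}; ε-closure = {C, D, E, F}.
Read 'a': C→{F}, D→∅, E→{D, F}, F→{C, D}; now {C, D, F}.
Read 'a': C→{F}, D→∅, F→{C, D}; now {C, D, F}.
State C is in {C, D, F}.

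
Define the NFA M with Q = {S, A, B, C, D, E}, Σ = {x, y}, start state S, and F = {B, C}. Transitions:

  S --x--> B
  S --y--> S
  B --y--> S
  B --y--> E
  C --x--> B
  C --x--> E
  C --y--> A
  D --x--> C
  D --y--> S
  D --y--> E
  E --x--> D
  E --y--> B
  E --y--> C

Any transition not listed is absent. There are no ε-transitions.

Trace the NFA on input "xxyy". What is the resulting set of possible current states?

Start in {S}.
Read 'x': S→{B}; now {B}.
Read 'x': B→∅; now ∅.
The set is empty and remains empty for the remaining 2 symbols.

∅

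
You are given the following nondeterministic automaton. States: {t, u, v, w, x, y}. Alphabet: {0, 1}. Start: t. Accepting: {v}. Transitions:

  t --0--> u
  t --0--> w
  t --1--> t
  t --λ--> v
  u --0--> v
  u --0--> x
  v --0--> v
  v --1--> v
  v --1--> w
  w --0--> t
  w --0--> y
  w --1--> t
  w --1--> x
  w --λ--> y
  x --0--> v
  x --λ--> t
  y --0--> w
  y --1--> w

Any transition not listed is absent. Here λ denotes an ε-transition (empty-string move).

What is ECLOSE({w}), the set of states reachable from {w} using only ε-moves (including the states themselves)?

Begin with {w}.
ε-move w → y; add y.

{w, y}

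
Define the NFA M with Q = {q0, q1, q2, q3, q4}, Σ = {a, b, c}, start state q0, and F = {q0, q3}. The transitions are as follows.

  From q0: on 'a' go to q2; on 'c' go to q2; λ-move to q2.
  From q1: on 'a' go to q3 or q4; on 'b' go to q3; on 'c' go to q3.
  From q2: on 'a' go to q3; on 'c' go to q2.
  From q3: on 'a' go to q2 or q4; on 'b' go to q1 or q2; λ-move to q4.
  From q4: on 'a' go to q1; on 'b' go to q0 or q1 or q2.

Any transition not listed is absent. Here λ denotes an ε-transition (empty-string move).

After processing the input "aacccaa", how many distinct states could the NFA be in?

Start: ε-closure({q0}) = {q0, q2}.
Read 'a': q0→{q2}, q2→{q3}; union {q2, q3}; ε-closure = {q2, q3, q4}.
Read 'a': q2→{q3}, q3→{q2, q4}, q4→{q1}; now {q1, q2, q3, q4}.
Read 'c': q1→{q3}, q2→{q2}, q3→∅, q4→∅; union {q2, q3}; ε-closure = {q2, q3, q4}.
Read 'c': q2→{q2}, q3→∅, q4→∅; now {q2}.
Read 'c': q2→{q2}; now {q2}.
Read 'a': q2→{q3}; union {q3}; ε-closure = {q3, q4}.
Read 'a': q3→{q2, q4}, q4→{q1}; now {q1, q2, q4}.
That set has 3 states.

3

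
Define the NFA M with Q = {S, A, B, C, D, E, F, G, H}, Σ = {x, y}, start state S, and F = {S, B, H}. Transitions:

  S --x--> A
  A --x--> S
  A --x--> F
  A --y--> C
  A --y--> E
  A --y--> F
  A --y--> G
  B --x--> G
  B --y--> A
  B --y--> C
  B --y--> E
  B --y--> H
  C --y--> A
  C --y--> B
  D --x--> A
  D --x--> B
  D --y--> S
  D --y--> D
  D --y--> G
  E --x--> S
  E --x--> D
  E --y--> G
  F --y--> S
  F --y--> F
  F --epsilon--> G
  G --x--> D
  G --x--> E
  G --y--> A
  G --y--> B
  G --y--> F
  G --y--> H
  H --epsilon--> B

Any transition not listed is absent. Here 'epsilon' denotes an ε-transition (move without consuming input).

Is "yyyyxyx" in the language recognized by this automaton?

Start in {S}.
Read 'y': S→∅; now ∅.
The set is empty and remains empty for the remaining 6 symbols.
The final set ∅ contains no accepting state.

No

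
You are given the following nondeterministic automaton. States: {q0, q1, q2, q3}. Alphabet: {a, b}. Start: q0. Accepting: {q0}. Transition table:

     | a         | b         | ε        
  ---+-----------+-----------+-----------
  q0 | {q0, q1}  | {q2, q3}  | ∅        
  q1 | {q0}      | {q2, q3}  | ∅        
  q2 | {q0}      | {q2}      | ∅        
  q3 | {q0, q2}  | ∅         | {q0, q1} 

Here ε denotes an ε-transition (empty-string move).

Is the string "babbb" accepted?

Start in {q0}.
Read 'b': q0→{q2, q3}; union {q2, q3}; ε-closure = {q0, q1, q2, q3}.
Read 'a': q0→{q0, q1}, q1→{q0}, q2→{q0}, q3→{q0, q2}; now {q0, q1, q2}.
Read 'b': q0→{q2, q3}, q1→{q2, q3}, q2→{q2}; union {q2, q3}; ε-closure = {q0, q1, q2, q3}.
Read 'b': q0→{q2, q3}, q1→{q2, q3}, q2→{q2}, q3→∅; union {q2, q3}; ε-closure = {q0, q1, q2, q3}.
Read 'b': q0→{q2, q3}, q1→{q2, q3}, q2→{q2}, q3→∅; union {q2, q3}; ε-closure = {q0, q1, q2, q3}.
The final set {q0, q1, q2, q3} contains the accepting state q0.

Yes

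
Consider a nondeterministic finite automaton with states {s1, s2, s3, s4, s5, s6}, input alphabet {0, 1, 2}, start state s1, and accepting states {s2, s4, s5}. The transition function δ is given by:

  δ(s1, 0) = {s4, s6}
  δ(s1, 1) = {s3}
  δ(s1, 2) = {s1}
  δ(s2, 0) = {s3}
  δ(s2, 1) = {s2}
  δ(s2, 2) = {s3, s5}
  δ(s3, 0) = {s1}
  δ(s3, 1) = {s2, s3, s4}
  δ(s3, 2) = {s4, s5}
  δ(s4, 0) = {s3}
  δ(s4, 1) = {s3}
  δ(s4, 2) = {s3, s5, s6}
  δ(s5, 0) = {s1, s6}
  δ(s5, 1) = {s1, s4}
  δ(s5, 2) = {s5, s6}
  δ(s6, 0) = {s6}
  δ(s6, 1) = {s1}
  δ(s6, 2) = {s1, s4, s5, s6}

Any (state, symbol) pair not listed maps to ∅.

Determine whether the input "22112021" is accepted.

Start in {s1}.
Read '2': {s1} → {s1}.
Read '2': {s1} → {s1}.
Read '1': {s1} → {s3}.
Read '1': {s3} → {s2, s3, s4}.
Read '2': {s2, s3, s4} → {s3, s4, s5, s6}.
Read '0': {s3, s4, s5, s6} → {s1, s3, s6}.
Read '2': {s1, s3, s6} → {s1, s4, s5, s6}.
Read '1': {s1, s4, s5, s6} → {s1, s3, s4}.
The final set {s1, s3, s4} contains the accepting state s4.

Yes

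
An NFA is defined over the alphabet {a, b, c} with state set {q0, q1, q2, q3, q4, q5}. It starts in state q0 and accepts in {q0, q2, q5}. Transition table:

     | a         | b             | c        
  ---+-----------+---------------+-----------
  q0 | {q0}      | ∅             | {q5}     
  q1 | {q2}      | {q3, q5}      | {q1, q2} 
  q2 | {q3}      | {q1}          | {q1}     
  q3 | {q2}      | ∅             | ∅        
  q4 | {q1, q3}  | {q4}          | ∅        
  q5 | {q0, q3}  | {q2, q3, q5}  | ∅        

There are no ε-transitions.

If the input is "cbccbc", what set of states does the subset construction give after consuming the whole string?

{q1, q2}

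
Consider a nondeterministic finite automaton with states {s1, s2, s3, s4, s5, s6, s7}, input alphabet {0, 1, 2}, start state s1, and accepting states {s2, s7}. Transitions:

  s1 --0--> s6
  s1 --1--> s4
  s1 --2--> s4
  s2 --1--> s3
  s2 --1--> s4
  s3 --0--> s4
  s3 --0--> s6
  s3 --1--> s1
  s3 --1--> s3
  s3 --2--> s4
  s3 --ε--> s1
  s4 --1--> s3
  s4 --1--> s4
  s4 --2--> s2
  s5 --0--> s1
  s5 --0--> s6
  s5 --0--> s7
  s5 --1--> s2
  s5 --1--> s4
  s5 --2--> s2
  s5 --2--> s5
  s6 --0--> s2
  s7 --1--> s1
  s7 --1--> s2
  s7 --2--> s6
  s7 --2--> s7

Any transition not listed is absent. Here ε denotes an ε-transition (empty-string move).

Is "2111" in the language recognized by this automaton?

Start in {s1}.
Read '2': {s1} → {s4}.
Read '1': {s4} → {s1, s3, s4}.
Read '1': {s1, s3, s4} → {s1, s3, s4}.
Read '1': {s1, s3, s4} → {s1, s3, s4}.
The final set {s1, s3, s4} contains no accepting state.

No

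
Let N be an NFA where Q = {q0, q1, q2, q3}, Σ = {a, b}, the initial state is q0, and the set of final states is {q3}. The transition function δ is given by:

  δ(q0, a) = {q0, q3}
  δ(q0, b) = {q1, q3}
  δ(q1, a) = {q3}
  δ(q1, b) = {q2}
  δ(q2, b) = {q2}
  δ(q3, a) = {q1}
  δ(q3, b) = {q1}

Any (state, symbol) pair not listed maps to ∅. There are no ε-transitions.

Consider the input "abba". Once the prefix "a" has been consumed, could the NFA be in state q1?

Start in {q0}.
Read 'a': q0→{q0, q3}; now {q0, q3}.
State q1 is not in {q0, q3}.

No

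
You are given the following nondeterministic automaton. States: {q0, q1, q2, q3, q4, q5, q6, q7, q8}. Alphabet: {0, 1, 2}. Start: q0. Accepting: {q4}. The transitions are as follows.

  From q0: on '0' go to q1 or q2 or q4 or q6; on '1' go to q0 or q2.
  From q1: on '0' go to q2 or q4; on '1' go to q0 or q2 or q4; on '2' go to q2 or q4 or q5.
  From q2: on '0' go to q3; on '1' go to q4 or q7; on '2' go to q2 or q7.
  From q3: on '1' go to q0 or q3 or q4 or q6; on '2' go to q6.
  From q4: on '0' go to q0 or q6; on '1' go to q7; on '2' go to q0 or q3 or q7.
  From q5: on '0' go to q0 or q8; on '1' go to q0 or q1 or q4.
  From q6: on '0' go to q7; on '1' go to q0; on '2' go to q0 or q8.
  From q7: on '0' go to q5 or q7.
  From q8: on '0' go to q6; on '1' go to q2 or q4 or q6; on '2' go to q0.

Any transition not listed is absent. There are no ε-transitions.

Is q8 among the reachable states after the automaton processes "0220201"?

No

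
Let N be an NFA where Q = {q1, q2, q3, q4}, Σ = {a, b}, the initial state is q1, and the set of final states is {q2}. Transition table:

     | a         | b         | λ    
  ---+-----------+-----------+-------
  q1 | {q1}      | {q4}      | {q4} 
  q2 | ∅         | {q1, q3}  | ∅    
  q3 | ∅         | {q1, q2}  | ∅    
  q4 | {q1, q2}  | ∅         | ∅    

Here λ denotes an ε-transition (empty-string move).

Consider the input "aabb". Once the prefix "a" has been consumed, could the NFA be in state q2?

Yes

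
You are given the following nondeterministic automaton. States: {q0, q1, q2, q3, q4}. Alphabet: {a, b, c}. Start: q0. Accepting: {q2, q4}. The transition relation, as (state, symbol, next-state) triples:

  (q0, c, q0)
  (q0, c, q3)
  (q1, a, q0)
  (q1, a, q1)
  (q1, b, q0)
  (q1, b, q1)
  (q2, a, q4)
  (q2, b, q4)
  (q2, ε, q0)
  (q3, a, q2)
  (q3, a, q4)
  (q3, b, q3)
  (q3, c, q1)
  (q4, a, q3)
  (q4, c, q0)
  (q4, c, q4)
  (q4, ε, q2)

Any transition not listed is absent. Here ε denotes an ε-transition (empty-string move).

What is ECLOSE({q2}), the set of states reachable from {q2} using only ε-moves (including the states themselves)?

{q0, q2}

Begin with {q2}.
ε-move q2 → q0; add q0.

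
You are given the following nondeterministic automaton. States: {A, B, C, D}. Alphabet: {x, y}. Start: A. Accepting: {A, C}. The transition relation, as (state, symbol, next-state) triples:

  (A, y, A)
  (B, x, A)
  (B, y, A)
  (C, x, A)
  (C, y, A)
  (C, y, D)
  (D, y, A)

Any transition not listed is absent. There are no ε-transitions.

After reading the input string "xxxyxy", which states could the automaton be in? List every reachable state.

Start in {A}.
Read 'x': A→∅; now ∅.
The set is empty and remains empty for the remaining 5 symbols.

∅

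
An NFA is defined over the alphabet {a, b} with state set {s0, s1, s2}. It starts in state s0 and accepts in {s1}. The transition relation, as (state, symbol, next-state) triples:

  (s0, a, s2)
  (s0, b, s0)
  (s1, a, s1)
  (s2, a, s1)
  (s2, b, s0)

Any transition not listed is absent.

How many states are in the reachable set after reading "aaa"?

Start in {s0}.
Read 'a': s0→{s2}; now {s2}.
Read 'a': s2→{s1}; now {s1}.
Read 'a': s1→{s1}; now {s1}.
That set has 1 state.

1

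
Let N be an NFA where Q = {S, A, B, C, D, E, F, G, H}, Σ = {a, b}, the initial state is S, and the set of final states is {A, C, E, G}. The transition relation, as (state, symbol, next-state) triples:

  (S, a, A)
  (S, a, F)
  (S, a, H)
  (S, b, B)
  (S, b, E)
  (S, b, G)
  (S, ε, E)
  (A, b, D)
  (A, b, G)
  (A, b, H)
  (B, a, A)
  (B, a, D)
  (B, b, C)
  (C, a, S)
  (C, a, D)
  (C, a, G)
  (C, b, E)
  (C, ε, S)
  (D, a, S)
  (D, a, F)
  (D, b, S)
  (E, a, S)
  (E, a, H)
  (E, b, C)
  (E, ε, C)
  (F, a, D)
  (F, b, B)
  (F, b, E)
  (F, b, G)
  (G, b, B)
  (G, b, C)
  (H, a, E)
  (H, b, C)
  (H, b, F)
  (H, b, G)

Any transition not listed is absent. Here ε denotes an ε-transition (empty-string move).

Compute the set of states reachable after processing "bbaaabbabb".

Start: ε-closure({S}) = {S, C, E}.
Read 'b': S→{B, E, G}, C→{E}, E→{C}; union {B, C, E, G}; ε-closure = {S, B, C, E, G}.
Read 'b': S→{B, E, G}, B→{C}, C→{E}, E→{C}, G→{B, C}; union {B, C, E, G}; ε-closure = {S, B, C, E, G}.
Read 'a': S→{A, F, H}, B→{A, D}, C→{S, D, G}, E→{S, H}, G→∅; union {S, A, D, F, G, H}; ε-closure = {S, A, C, D, E, F, G, H}.
Read 'a': S→{A, F, H}, A→∅, C→{S, D, G}, D→{S, F}, E→{S, H}, F→{D}, G→∅, H→{E}; union {S, A, D, E, F, G, H}; ε-closure = {S, A, C, D, E, F, G, H}.
Read 'a': S→{A, F, H}, A→∅, C→{S, D, G}, D→{S, F}, E→{S, H}, F→{D}, G→∅, H→{E}; union {S, A, D, E, F, G, H}; ε-closure = {S, A, C, D, E, F, G, H}.
Read 'b': S→{B, E, G}, A→{D, G, H}, C→{E}, D→{S}, E→{C}, F→{B, E, G}, G→{B, C}, H→{C, F, G}; now {S, B, C, D, E, F, G, H}.
Read 'b': S→{B, E, G}, B→{C}, C→{E}, D→{S}, E→{C}, F→{B, E, G}, G→{B, C}, H→{C, F, G}; now {S, B, C, E, F, G}.
Read 'a': S→{A, F, H}, B→{A, D}, C→{S, D, G}, E→{S, H}, F→{D}, G→∅; union {S, A, D, F, G, H}; ε-closure = {S, A, C, D, E, F, G, H}.
Read 'b': S→{B, E, G}, A→{D, G, H}, C→{E}, D→{S}, E→{C}, F→{B, E, G}, G→{B, C}, H→{C, F, G}; now {S, B, C, D, E, F, G, H}.
Read 'b': S→{B, E, G}, B→{C}, C→{E}, D→{S}, E→{C}, F→{B, E, G}, G→{B, C}, H→{C, F, G}; now {S, B, C, E, F, G}.

{S, B, C, E, F, G}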